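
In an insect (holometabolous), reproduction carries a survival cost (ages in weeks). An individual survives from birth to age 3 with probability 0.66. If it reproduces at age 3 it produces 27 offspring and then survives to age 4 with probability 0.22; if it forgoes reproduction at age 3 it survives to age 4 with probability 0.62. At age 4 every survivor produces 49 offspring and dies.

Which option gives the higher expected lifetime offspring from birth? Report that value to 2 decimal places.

breed at age 3: R₀ = 0.66 × (27 + 0.22 × 49) = 0.66 × 37.7800 = 24.9348
delay to age 4: R₀ = 0.66 × (0.62 × 49) = 0.66 × 30.3800 = 20.0508
Higher: breed at age 3 (24.9348).

24.93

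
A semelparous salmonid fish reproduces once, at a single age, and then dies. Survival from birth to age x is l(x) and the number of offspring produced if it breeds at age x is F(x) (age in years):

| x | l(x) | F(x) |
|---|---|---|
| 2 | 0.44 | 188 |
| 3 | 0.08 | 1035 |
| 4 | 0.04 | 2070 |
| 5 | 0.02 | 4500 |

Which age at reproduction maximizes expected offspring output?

Expected offspring if breeding at age x = l(x) × F(x):
  age 2: 0.44 × 188 = 82.720
  age 3: 0.08 × 1035 = 82.800
  age 4: 0.04 × 2070 = 82.800
  age 5: 0.02 × 4500 = 90.000
Maximum at age 5 (90.000).

5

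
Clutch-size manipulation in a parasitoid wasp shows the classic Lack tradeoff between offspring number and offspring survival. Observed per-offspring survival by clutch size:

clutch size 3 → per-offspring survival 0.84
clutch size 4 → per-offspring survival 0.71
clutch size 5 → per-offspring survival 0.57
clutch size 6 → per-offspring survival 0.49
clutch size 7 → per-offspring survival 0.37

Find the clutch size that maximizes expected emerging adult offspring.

Expected emerging adult offspring = c × s(c):
  c=3: 3 × 0.84 = 2.520
  c=4: 4 × 0.71 = 2.840
  c=5: 5 × 0.57 = 2.850
  c=6: 6 × 0.49 = 2.940
  c=7: 7 × 0.37 = 2.590
Maximum at c = 6 (2.940 emerging adult offspring).

6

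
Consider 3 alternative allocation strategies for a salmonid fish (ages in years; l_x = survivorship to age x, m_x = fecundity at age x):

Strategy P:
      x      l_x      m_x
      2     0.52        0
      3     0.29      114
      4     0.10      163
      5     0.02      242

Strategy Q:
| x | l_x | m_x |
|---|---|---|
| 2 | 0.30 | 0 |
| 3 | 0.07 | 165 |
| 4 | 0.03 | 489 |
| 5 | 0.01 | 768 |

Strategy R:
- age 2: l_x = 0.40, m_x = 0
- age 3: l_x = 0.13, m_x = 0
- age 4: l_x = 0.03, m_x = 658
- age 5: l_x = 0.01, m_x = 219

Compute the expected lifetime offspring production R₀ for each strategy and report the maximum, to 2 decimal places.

Strategy P: R₀ = 0.52×0 + 0.29×114 + 0.10×163 + 0.02×242 = 54.2000
Strategy Q: R₀ = 0.30×0 + 0.07×165 + 0.03×489 + 0.01×768 = 33.9000
Strategy R: R₀ = 0.40×0 + 0.13×0 + 0.03×658 + 0.01×219 = 21.9300
Highest R₀: strategy P with 54.2000.

54.20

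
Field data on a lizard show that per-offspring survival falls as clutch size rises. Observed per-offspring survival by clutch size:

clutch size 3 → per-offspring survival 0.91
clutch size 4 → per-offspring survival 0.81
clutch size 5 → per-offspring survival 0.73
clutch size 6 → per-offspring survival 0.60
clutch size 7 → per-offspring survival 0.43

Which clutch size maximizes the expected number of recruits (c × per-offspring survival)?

5

Expected recruits = c × s(c):
  c=3: 3 × 0.91 = 2.730
  c=4: 4 × 0.81 = 3.240
  c=5: 5 × 0.73 = 3.650
  c=6: 6 × 0.60 = 3.600
  c=7: 7 × 0.43 = 3.010
Maximum at c = 5 (3.650 recruits).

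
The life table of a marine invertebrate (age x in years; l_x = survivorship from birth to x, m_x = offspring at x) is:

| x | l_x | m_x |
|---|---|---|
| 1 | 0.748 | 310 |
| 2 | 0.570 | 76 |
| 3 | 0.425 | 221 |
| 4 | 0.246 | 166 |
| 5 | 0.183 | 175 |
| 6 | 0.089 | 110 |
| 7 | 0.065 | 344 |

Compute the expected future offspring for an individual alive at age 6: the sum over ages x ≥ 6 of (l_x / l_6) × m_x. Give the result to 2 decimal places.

361.24

l_6 = 0.089. Conditional survival from age 6 to x is l_x / l_6.
  x=6: (0.089/0.089) × 110 = 110.0000
  x=7: (0.065/0.089) × 344 = 251.2360
Sum = 110.0000 + 251.2360 = 361.2360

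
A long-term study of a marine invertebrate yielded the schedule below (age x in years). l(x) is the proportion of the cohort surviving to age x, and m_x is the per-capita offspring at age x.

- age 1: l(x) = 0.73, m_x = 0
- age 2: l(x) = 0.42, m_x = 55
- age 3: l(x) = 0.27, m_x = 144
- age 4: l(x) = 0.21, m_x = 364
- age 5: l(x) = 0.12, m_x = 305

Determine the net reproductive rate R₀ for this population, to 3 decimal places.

R₀ = Σ l(x) m_x:
  age 1: 0.73 × 0 = 0.0000
  age 2: 0.42 × 55 = 23.1000
  age 3: 0.27 × 144 = 38.8800
  age 4: 0.21 × 364 = 76.4400
  age 5: 0.12 × 305 = 36.6000
R₀ = 0.0000 + 23.1000 + 38.8800 + 76.4400 + 36.6000 = 175.0200

175.020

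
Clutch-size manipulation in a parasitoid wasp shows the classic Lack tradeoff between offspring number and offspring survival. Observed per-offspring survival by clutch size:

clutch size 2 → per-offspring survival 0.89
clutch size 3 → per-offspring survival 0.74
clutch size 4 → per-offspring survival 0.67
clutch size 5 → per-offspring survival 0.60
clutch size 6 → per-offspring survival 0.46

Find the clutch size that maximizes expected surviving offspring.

5

Expected surviving offspring = c × s(c):
  c=2: 2 × 0.89 = 1.780
  c=3: 3 × 0.74 = 2.220
  c=4: 4 × 0.67 = 2.680
  c=5: 5 × 0.60 = 3.000
  c=6: 6 × 0.46 = 2.760
Maximum at c = 5 (3.000 surviving offspring).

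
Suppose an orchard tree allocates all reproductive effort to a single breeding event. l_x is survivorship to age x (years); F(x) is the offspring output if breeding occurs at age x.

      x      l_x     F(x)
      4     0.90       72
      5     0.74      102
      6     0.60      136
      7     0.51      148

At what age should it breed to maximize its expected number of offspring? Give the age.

6

Expected offspring if breeding at age x = l_x × F(x):
  age 4: 0.90 × 72 = 64.800
  age 5: 0.74 × 102 = 75.480
  age 6: 0.60 × 136 = 81.600
  age 7: 0.51 × 148 = 75.480
Maximum at age 6 (81.600).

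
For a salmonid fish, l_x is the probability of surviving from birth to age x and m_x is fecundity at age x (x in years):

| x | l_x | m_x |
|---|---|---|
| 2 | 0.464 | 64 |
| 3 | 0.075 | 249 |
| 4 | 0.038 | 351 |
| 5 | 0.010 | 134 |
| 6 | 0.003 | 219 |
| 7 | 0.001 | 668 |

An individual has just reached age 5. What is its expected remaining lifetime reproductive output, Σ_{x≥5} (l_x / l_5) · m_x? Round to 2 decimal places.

l_5 = 0.010. Conditional survival from age 5 to x is l_x / l_5.
  x=5: (0.010/0.010) × 134 = 134.0000
  x=6: (0.003/0.010) × 219 = 65.7000
  x=7: (0.001/0.010) × 668 = 66.8000
Sum = 134.0000 + 65.7000 + 66.8000 = 266.5000

266.50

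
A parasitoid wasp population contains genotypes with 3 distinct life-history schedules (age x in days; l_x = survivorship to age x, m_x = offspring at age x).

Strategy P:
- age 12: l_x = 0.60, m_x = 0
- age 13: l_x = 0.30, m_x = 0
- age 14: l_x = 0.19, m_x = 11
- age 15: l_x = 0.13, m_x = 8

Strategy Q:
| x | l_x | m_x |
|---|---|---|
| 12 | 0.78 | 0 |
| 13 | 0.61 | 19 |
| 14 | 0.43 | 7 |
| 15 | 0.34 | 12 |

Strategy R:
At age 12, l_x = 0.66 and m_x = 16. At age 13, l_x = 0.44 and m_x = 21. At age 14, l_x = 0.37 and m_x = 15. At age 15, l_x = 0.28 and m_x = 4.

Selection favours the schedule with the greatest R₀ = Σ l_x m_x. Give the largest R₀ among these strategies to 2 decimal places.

26.47

Strategy P: R₀ = 0.60×0 + 0.30×0 + 0.19×11 + 0.13×8 = 3.1300
Strategy Q: R₀ = 0.78×0 + 0.61×19 + 0.43×7 + 0.34×12 = 18.6800
Strategy R: R₀ = 0.66×16 + 0.44×21 + 0.37×15 + 0.28×4 = 26.4700
Highest R₀: strategy R with 26.4700.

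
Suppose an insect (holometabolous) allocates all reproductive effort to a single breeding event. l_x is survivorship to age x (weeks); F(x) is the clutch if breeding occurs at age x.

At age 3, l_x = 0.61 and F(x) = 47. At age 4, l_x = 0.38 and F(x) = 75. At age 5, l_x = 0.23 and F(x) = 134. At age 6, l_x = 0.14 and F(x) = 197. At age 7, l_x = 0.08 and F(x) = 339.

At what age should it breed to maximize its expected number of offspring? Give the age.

Expected offspring if breeding at age x = l_x × F(x):
  age 3: 0.61 × 47 = 28.670
  age 4: 0.38 × 75 = 28.500
  age 5: 0.23 × 134 = 30.820
  age 6: 0.14 × 197 = 27.580
  age 7: 0.08 × 339 = 27.120
Maximum at age 5 (30.820).

5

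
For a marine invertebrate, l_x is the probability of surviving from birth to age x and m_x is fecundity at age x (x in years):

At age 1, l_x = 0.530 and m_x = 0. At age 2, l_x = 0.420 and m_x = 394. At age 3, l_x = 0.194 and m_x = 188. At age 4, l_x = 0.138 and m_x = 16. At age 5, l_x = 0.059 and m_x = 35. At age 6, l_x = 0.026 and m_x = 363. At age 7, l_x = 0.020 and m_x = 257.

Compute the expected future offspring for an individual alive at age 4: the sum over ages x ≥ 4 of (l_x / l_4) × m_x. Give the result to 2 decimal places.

l_4 = 0.138. Conditional survival from age 4 to x is l_x / l_4.
  x=4: (0.138/0.138) × 16 = 16.0000
  x=5: (0.059/0.138) × 35 = 14.9638
  x=6: (0.026/0.138) × 363 = 68.3913
  x=7: (0.020/0.138) × 257 = 37.2464
Sum = 16.0000 + 14.9638 + 68.3913 + 37.2464 = 136.6014

136.60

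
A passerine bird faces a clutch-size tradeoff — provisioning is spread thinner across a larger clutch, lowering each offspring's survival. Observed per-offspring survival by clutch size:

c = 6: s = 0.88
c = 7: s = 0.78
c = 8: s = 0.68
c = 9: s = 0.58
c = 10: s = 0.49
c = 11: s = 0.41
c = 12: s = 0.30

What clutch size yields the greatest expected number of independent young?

7

Expected independent young = c × s(c):
  c=6: 6 × 0.88 = 5.280
  c=7: 7 × 0.78 = 5.460
  c=8: 8 × 0.68 = 5.440
  c=9: 9 × 0.58 = 5.220
  c=10: 10 × 0.49 = 4.900
  c=11: 11 × 0.41 = 4.510
  c=12: 12 × 0.30 = 3.600
Maximum at c = 7 (5.460 independent young).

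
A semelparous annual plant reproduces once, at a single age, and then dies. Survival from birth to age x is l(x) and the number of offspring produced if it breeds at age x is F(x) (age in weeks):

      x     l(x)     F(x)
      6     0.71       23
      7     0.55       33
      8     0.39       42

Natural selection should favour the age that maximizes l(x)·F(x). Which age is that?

Expected offspring if breeding at age x = l(x) × F(x):
  age 6: 0.71 × 23 = 16.330
  age 7: 0.55 × 33 = 18.150
  age 8: 0.39 × 42 = 16.380
Maximum at age 7 (18.150).

7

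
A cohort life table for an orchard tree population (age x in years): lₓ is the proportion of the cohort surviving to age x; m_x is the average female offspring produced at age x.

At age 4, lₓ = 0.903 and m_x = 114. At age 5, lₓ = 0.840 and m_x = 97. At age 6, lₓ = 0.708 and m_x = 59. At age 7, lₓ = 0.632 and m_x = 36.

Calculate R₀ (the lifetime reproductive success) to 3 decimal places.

248.946

R₀ = Σ lₓ m_x:
  age 4: 0.903 × 114 = 102.9420
  age 5: 0.840 × 97 = 81.4800
  age 6: 0.708 × 59 = 41.7720
  age 7: 0.632 × 36 = 22.7520
R₀ = 102.9420 + 81.4800 + 41.7720 + 22.7520 = 248.9460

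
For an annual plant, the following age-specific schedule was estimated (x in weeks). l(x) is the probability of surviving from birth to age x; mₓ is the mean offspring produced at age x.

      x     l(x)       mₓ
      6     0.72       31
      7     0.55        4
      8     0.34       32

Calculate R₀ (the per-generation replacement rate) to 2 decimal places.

R₀ = Σ l(x) mₓ:
  age 6: 0.72 × 31 = 22.3200
  age 7: 0.55 × 4 = 2.2000
  age 8: 0.34 × 32 = 10.8800
R₀ = 22.3200 + 2.2000 + 10.8800 = 35.4000

35.40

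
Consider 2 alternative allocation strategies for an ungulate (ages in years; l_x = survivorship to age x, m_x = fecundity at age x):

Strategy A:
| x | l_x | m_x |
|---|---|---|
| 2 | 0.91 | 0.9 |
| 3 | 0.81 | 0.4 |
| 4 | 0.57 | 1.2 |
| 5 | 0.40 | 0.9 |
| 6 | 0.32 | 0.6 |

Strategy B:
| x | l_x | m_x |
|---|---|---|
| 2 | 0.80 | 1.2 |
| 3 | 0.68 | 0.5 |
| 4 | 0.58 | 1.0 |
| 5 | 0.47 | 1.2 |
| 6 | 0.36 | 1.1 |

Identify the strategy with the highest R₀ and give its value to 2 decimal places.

2.84

Strategy A: R₀ = 0.91×0.9 + 0.81×0.4 + 0.57×1.2 + 0.40×0.9 + 0.32×0.6 = 2.3790
Strategy B: R₀ = 0.80×1.2 + 0.68×0.5 + 0.58×1.0 + 0.47×1.2 + 0.36×1.1 = 2.8400
Highest R₀: strategy B with 2.8400.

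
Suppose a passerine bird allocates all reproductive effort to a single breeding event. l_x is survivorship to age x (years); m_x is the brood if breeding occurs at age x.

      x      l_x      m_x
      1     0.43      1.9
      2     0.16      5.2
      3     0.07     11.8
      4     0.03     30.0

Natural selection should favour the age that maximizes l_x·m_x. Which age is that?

Expected offspring if breeding at age x = l_x × m_x:
  age 1: 0.43 × 1.9 = 0.817
  age 2: 0.16 × 5.2 = 0.832
  age 3: 0.07 × 11.8 = 0.826
  age 4: 0.03 × 30.0 = 0.900
Maximum at age 4 (0.900).

4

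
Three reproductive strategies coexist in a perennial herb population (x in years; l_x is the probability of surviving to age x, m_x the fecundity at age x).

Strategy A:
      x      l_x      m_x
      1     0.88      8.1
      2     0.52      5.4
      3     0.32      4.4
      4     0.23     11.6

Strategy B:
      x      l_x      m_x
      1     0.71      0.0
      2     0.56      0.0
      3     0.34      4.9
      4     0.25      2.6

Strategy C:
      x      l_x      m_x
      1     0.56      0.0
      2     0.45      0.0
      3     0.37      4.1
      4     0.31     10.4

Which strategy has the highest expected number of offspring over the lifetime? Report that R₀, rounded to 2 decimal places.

14.01

Strategy A: R₀ = 0.88×8.1 + 0.52×5.4 + 0.32×4.4 + 0.23×11.6 = 14.0120
Strategy B: R₀ = 0.71×0.0 + 0.56×0.0 + 0.34×4.9 + 0.25×2.6 = 2.3160
Strategy C: R₀ = 0.56×0.0 + 0.45×0.0 + 0.37×4.1 + 0.31×10.4 = 4.7410
Highest R₀: strategy A with 14.0120.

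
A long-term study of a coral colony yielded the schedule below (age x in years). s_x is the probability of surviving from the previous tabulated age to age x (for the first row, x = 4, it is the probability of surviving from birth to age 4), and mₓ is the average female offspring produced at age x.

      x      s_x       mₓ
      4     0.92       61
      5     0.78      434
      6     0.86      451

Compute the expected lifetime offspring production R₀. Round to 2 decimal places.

645.89

Survivorship from birth: l_x = s_4·s_5·…·s_x.
  l_4 = 0.92000
  l_5 = 0.71760
  l_6 = 0.61714
R₀ = Σ l_x mₓ:
  age 4: 0.92000 × 61 = 56.1200
  age 5: 0.71760 × 434 = 311.4384
  age 6: 0.61714 × 451 = 278.3301
R₀ = 56.1200 + 311.4384 + 278.3301 = 645.8885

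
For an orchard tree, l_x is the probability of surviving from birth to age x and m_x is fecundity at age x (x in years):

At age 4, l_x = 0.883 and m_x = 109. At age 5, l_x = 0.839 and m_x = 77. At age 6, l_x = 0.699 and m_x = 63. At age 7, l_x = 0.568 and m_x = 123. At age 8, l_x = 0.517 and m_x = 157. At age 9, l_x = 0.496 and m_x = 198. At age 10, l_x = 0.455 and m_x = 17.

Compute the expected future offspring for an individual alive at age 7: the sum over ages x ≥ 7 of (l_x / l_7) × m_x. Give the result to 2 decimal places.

452.42

l_7 = 0.568. Conditional survival from age 7 to x is l_x / l_7.
  x=7: (0.568/0.568) × 123 = 123.0000
  x=8: (0.517/0.568) × 157 = 142.9032
  x=9: (0.496/0.568) × 198 = 172.9014
  x=10: (0.455/0.568) × 17 = 13.6180
Sum = 123.0000 + 142.9032 + 172.9014 + 13.6180 = 452.4225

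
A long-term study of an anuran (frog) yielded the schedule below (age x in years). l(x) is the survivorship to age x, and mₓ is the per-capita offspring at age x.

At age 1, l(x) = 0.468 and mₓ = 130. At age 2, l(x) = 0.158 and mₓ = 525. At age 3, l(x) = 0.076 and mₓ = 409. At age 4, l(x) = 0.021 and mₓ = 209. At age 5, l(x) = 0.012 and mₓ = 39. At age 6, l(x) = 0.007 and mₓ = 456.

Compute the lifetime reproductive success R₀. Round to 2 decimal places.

R₀ = Σ l(x) mₓ:
  age 1: 0.468 × 130 = 60.8400
  age 2: 0.158 × 525 = 82.9500
  age 3: 0.076 × 409 = 31.0840
  age 4: 0.021 × 209 = 4.3890
  age 5: 0.012 × 39 = 0.4680
  age 6: 0.007 × 456 = 3.1920
R₀ = 60.8400 + 82.9500 + 31.0840 + 4.3890 + 0.4680 + 3.1920 = 182.9230

182.92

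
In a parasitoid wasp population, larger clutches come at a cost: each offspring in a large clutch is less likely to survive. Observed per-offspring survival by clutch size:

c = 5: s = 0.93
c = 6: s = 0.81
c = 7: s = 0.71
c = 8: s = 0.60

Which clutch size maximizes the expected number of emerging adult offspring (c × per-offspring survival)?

Expected emerging adult offspring = c × s(c):
  c=5: 5 × 0.93 = 4.650
  c=6: 6 × 0.81 = 4.860
  c=7: 7 × 0.71 = 4.970
  c=8: 8 × 0.60 = 4.800
Maximum at c = 7 (4.970 emerging adult offspring).

7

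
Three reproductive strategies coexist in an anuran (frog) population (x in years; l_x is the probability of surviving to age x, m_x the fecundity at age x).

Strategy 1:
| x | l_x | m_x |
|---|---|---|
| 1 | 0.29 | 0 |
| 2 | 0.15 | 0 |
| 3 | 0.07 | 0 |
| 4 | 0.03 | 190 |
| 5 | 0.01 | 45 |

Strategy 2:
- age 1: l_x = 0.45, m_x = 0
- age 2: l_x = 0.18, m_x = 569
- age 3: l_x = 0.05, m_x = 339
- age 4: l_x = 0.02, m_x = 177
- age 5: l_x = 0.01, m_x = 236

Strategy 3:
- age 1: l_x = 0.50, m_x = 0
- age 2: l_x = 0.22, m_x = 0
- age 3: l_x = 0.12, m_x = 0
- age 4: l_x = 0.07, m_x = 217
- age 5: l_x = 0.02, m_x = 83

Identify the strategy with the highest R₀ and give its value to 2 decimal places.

125.27

Strategy 1: R₀ = 0.29×0 + 0.15×0 + 0.07×0 + 0.03×190 + 0.01×45 = 6.1500
Strategy 2: R₀ = 0.45×0 + 0.18×569 + 0.05×339 + 0.02×177 + 0.01×236 = 125.2700
Strategy 3: R₀ = 0.50×0 + 0.22×0 + 0.12×0 + 0.07×217 + 0.02×83 = 16.8500
Highest R₀: strategy 2 with 125.2700.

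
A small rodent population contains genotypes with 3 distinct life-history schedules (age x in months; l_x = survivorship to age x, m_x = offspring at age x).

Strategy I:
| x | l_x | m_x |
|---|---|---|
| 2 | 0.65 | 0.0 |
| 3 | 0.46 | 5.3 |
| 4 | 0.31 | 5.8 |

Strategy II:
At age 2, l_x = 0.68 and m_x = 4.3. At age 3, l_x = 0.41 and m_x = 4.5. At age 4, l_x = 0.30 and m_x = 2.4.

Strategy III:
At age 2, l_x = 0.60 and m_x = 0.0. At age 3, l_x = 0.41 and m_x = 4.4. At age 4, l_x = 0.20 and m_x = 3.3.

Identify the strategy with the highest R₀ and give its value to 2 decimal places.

5.49

Strategy I: R₀ = 0.65×0.0 + 0.46×5.3 + 0.31×5.8 = 4.2360
Strategy II: R₀ = 0.68×4.3 + 0.41×4.5 + 0.30×2.4 = 5.4890
Strategy III: R₀ = 0.60×0.0 + 0.41×4.4 + 0.20×3.3 = 2.4640
Highest R₀: strategy II with 5.4890.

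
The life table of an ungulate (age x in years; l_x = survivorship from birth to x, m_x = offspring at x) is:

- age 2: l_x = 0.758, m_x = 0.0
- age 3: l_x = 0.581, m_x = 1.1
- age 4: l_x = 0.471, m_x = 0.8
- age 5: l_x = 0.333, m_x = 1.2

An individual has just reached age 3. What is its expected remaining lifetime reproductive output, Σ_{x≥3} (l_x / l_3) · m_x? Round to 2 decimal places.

2.44

l_3 = 0.581. Conditional survival from age 3 to x is l_x / l_3.
  x=3: (0.581/0.581) × 1.1 = 1.1000
  x=4: (0.471/0.581) × 0.8 = 0.6485
  x=5: (0.333/0.581) × 1.2 = 0.6878
Sum = 1.1000 + 0.6485 + 0.6878 = 2.4363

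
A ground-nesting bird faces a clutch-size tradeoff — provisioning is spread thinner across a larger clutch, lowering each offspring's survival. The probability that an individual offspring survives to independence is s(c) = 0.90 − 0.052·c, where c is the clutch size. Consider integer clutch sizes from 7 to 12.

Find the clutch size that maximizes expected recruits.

Expected recruits = c × s(c):
  c=7: 7 × 0.536 = 3.752
  c=8: 8 × 0.484 = 3.872
  c=9: 9 × 0.432 = 3.888
  c=10: 10 × 0.380 = 3.800
  c=11: 11 × 0.328 = 3.608
  c=12: 12 × 0.276 = 3.312
Maximum at c = 9 (3.888 recruits).

9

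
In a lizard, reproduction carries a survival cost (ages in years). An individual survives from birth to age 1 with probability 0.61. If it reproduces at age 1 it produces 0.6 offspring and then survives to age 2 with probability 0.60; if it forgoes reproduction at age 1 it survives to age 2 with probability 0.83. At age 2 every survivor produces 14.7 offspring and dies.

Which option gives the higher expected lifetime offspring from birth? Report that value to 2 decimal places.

breed at age 1: R₀ = 0.61 × (0.6 + 0.60 × 14.7) = 0.61 × 9.4200 = 5.7462
delay to age 2: R₀ = 0.61 × (0.83 × 14.7) = 0.61 × 12.2010 = 7.4426
Higher: delay to age 2 (7.4426).

7.44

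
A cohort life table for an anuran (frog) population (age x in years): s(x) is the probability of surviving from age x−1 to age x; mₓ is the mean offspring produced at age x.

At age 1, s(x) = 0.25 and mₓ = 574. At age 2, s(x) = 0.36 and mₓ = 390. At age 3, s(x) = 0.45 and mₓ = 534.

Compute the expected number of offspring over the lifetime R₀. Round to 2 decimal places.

200.23

Survivorship from birth: l_x = s_1·s_2·…·s_x.
  l_1 = 0.25000
  l_2 = 0.09000
  l_3 = 0.04050
R₀ = Σ l_x mₓ:
  age 1: 0.25000 × 574 = 143.5000
  age 2: 0.09000 × 390 = 35.1000
  age 3: 0.04050 × 534 = 21.6270
R₀ = 143.5000 + 35.1000 + 21.6270 = 200.2270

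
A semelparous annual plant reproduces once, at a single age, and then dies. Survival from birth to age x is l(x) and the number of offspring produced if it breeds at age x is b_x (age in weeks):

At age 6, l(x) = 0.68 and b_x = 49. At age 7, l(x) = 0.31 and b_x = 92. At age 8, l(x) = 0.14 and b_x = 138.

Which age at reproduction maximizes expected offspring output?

6

Expected offspring if breeding at age x = l(x) × b_x:
  age 6: 0.68 × 49 = 33.320
  age 7: 0.31 × 92 = 28.520
  age 8: 0.14 × 138 = 19.320
Maximum at age 6 (33.320).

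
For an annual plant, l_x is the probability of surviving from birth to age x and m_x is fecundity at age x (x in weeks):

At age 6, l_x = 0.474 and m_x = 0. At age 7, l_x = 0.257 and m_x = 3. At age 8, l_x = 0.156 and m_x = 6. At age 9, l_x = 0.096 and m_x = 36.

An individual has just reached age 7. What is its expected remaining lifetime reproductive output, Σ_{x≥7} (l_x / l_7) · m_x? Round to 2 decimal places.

20.09

l_7 = 0.257. Conditional survival from age 7 to x is l_x / l_7.
  x=7: (0.257/0.257) × 3 = 3.0000
  x=8: (0.156/0.257) × 6 = 3.6420
  x=9: (0.096/0.257) × 36 = 13.4475
Sum = 3.0000 + 3.6420 + 13.4475 = 20.0895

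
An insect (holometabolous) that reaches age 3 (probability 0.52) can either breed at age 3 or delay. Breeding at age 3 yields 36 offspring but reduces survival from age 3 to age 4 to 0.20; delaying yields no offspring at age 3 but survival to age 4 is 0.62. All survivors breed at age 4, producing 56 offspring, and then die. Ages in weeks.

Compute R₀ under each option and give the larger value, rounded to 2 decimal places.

24.54

breed at age 3: R₀ = 0.52 × (36 + 0.20 × 56) = 0.52 × 47.2000 = 24.5440
delay to age 4: R₀ = 0.52 × (0.62 × 56) = 0.52 × 34.7200 = 18.0544
Higher: breed at age 3 (24.5440).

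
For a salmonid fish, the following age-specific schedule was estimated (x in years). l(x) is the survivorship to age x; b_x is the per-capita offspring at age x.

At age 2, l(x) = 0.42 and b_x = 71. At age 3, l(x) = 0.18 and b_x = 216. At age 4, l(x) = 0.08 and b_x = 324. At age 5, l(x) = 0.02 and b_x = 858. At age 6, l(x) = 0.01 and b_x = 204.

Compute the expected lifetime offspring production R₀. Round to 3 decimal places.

R₀ = Σ l(x) b_x:
  age 2: 0.42 × 71 = 29.8200
  age 3: 0.18 × 216 = 38.8800
  age 4: 0.08 × 324 = 25.9200
  age 5: 0.02 × 858 = 17.1600
  age 6: 0.01 × 204 = 2.0400
R₀ = 29.8200 + 38.8800 + 25.9200 + 17.1600 + 2.0400 = 113.8200

113.820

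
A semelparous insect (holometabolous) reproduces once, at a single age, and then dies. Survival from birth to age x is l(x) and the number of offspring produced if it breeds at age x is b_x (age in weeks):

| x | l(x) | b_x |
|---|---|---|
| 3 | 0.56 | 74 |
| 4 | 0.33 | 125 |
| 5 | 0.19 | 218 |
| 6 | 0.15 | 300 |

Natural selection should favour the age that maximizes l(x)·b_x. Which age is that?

6

Expected offspring if breeding at age x = l(x) × b_x:
  age 3: 0.56 × 74 = 41.440
  age 4: 0.33 × 125 = 41.250
  age 5: 0.19 × 218 = 41.420
  age 6: 0.15 × 300 = 45.000
Maximum at age 6 (45.000).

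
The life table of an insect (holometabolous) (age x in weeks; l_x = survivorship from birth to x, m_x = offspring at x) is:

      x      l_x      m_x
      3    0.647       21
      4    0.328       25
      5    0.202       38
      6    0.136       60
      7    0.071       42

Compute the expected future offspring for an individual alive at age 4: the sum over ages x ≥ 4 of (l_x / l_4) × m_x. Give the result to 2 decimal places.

82.37

l_4 = 0.328. Conditional survival from age 4 to x is l_x / l_4.
  x=4: (0.328/0.328) × 25 = 25.0000
  x=5: (0.202/0.328) × 38 = 23.4024
  x=6: (0.136/0.328) × 60 = 24.8780
  x=7: (0.071/0.328) × 42 = 9.0915
Sum = 25.0000 + 23.4024 + 24.8780 + 9.0915 = 82.3720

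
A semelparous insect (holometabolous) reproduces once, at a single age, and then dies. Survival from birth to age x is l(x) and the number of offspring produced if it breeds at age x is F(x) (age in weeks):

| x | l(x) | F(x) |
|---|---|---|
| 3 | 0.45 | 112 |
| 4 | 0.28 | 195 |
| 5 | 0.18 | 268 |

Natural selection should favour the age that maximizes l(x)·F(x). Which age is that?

4

Expected offspring if breeding at age x = l(x) × F(x):
  age 3: 0.45 × 112 = 50.400
  age 4: 0.28 × 195 = 54.600
  age 5: 0.18 × 268 = 48.240
Maximum at age 4 (54.600).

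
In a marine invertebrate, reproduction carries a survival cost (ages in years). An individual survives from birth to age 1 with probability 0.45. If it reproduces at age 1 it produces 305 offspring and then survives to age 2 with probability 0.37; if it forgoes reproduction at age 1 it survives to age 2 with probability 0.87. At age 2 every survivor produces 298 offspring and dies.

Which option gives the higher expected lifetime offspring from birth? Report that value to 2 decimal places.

186.87

breed at age 1: R₀ = 0.45 × (305 + 0.37 × 298) = 0.45 × 415.2600 = 186.8670
delay to age 2: R₀ = 0.45 × (0.87 × 298) = 0.45 × 259.2600 = 116.6670
Higher: breed at age 1 (186.8670).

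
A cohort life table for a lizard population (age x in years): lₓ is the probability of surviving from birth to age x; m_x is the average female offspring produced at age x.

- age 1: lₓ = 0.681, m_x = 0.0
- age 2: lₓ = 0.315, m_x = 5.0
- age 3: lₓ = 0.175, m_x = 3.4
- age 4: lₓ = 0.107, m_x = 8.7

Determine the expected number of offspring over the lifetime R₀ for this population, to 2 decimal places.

3.10

R₀ = Σ lₓ m_x:
  age 1: 0.681 × 0.0 = 0.0000
  age 2: 0.315 × 5.0 = 1.5750
  age 3: 0.175 × 3.4 = 0.5950
  age 4: 0.107 × 8.7 = 0.9309
R₀ = 0.0000 + 1.5750 + 0.5950 + 0.9309 = 3.1009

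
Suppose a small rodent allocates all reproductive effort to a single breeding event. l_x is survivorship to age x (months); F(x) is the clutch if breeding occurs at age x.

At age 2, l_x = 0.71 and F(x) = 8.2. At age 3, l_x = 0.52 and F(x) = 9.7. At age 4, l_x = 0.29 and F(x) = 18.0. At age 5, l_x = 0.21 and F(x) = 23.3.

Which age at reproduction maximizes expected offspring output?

Expected offspring if breeding at age x = l_x × F(x):
  age 2: 0.71 × 8.2 = 5.822
  age 3: 0.52 × 9.7 = 5.044
  age 4: 0.29 × 18.0 = 5.220
  age 5: 0.21 × 23.3 = 4.893
Maximum at age 2 (5.822).

2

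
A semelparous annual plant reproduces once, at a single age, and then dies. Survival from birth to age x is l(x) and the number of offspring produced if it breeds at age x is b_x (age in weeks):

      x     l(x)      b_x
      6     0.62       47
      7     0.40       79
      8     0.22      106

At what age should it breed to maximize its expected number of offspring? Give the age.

7

Expected offspring if breeding at age x = l(x) × b_x:
  age 6: 0.62 × 47 = 29.140
  age 7: 0.40 × 79 = 31.600
  age 8: 0.22 × 106 = 23.320
Maximum at age 7 (31.600).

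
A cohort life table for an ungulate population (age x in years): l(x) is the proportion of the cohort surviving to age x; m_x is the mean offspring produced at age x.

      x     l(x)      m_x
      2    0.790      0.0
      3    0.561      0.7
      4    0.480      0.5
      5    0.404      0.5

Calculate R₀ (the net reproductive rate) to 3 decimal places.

0.835

R₀ = Σ l(x) m_x:
  age 2: 0.790 × 0.0 = 0.0000
  age 3: 0.561 × 0.7 = 0.3927
  age 4: 0.480 × 0.5 = 0.2400
  age 5: 0.404 × 0.5 = 0.2020
R₀ = 0.0000 + 0.3927 + 0.2400 + 0.2020 = 0.8347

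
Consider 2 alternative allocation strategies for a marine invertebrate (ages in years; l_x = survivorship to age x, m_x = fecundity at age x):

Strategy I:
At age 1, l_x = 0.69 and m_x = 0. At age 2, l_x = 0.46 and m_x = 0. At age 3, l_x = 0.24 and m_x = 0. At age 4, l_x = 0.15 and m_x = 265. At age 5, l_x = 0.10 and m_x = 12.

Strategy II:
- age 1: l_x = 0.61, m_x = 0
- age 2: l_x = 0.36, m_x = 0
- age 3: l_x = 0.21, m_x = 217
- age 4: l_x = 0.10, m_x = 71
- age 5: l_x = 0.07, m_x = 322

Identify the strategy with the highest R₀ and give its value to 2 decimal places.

75.21

Strategy I: R₀ = 0.69×0 + 0.46×0 + 0.24×0 + 0.15×265 + 0.10×12 = 40.9500
Strategy II: R₀ = 0.61×0 + 0.36×0 + 0.21×217 + 0.10×71 + 0.07×322 = 75.2100
Highest R₀: strategy II with 75.2100.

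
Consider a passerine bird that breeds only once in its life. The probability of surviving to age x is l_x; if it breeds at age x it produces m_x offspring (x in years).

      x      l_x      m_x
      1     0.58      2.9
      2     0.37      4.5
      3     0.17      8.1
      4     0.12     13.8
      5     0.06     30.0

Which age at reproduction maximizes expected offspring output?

Expected offspring if breeding at age x = l_x × m_x:
  age 1: 0.58 × 2.9 = 1.682
  age 2: 0.37 × 4.5 = 1.665
  age 3: 0.17 × 8.1 = 1.377
  age 4: 0.12 × 13.8 = 1.656
  age 5: 0.06 × 30.0 = 1.800
Maximum at age 5 (1.800).

5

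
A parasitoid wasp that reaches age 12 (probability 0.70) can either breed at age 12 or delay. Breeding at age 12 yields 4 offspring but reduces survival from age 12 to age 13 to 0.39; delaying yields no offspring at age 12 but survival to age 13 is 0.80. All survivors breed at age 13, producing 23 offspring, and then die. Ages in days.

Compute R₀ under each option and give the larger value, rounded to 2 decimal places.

breed at age 12: R₀ = 0.70 × (4 + 0.39 × 23) = 0.70 × 12.9700 = 9.0790
delay to age 13: R₀ = 0.70 × (0.80 × 23) = 0.70 × 18.4000 = 12.8800
Higher: delay to age 13 (12.8800).

12.88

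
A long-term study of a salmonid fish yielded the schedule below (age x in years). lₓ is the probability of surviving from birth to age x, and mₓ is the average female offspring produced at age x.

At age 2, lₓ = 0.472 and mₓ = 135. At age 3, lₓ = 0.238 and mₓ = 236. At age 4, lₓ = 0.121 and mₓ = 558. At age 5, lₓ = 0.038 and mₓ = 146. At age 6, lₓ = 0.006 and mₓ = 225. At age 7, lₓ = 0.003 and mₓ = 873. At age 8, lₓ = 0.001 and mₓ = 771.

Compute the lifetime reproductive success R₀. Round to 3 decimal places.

197.694

R₀ = Σ lₓ mₓ:
  age 2: 0.472 × 135 = 63.7200
  age 3: 0.238 × 236 = 56.1680
  age 4: 0.121 × 558 = 67.5180
  age 5: 0.038 × 146 = 5.5480
  age 6: 0.006 × 225 = 1.3500
  age 7: 0.003 × 873 = 2.6190
  age 8: 0.001 × 771 = 0.7710
R₀ = 63.7200 + 56.1680 + 67.5180 + 5.5480 + 1.3500 + 2.6190 + 0.7710 = 197.6940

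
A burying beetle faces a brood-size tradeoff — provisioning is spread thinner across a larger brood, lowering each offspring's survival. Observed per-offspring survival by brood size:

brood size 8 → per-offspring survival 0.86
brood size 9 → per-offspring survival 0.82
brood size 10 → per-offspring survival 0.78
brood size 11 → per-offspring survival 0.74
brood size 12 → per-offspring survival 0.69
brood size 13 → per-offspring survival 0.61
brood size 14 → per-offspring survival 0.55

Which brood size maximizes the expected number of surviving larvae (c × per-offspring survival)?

Expected surviving larvae = c × s(c):
  c=8: 8 × 0.86 = 6.880
  c=9: 9 × 0.82 = 7.380
  c=10: 10 × 0.78 = 7.800
  c=11: 11 × 0.74 = 8.140
  c=12: 12 × 0.69 = 8.280
  c=13: 13 × 0.61 = 7.930
  c=14: 14 × 0.55 = 7.700
Maximum at c = 12 (8.280 surviving larvae).

12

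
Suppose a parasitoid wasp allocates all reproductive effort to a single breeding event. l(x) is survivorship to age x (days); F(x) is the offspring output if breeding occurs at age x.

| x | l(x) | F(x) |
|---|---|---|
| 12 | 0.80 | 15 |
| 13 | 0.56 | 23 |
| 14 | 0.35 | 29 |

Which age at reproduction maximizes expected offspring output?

Expected offspring if breeding at age x = l(x) × F(x):
  age 12: 0.80 × 15 = 12.000
  age 13: 0.56 × 23 = 12.880
  age 14: 0.35 × 29 = 10.150
Maximum at age 13 (12.880).

13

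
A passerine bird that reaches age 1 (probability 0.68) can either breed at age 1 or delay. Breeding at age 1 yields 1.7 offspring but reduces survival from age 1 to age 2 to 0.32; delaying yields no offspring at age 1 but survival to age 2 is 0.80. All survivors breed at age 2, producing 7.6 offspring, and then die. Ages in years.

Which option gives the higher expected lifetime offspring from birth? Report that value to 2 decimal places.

breed at age 1: R₀ = 0.68 × (1.7 + 0.32 × 7.6) = 0.68 × 4.1320 = 2.8098
delay to age 2: R₀ = 0.68 × (0.80 × 7.6) = 0.68 × 6.0800 = 4.1344
Higher: delay to age 2 (4.1344).

4.13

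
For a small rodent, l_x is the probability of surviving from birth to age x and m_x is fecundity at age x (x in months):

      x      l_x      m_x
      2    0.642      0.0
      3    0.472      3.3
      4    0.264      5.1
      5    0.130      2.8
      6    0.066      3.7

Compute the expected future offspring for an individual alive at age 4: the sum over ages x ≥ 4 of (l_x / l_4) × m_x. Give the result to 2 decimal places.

7.40

l_4 = 0.264. Conditional survival from age 4 to x is l_x / l_4.
  x=4: (0.264/0.264) × 5.1 = 5.1000
  x=5: (0.130/0.264) × 2.8 = 1.3788
  x=6: (0.066/0.264) × 3.7 = 0.9250
Sum = 5.1000 + 1.3788 + 0.9250 = 7.4038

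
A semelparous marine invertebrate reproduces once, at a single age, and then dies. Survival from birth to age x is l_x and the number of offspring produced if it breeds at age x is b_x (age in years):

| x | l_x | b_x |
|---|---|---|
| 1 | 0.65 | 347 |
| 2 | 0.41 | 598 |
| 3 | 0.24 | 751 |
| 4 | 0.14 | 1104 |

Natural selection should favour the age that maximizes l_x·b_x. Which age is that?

Expected offspring if breeding at age x = l_x × b_x:
  age 1: 0.65 × 347 = 225.550
  age 2: 0.41 × 598 = 245.180
  age 3: 0.24 × 751 = 180.240
  age 4: 0.14 × 1104 = 154.560
Maximum at age 2 (245.180).

2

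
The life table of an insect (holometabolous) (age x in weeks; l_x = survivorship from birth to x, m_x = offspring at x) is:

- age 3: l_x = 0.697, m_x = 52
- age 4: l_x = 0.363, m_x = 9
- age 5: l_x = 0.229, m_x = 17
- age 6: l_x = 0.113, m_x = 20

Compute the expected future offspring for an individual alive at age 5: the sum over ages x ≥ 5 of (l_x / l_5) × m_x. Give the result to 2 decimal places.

l_5 = 0.229. Conditional survival from age 5 to x is l_x / l_5.
  x=5: (0.229/0.229) × 17 = 17.0000
  x=6: (0.113/0.229) × 20 = 9.8690
Sum = 17.0000 + 9.8690 = 26.8690

26.87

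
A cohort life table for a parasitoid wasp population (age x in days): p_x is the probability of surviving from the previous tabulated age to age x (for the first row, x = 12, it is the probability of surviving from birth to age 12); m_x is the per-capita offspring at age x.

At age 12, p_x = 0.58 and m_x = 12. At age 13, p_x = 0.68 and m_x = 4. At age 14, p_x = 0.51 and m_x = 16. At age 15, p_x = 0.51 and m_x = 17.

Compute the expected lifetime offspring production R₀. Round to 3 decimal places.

Survivorship from birth: l_x = p_12·p_13·…·p_x.
  l_12 = 0.58000
  l_13 = 0.39440
  l_14 = 0.20114
  l_15 = 0.10258
R₀ = Σ l_x m_x:
  age 12: 0.58000 × 12 = 6.9600
  age 13: 0.39440 × 4 = 1.5776
  age 14: 0.20114 × 16 = 3.2182
  age 15: 0.10258 × 17 = 1.7439
R₀ = 6.9600 + 1.5776 + 3.2182 + 1.7439 = 13.4997

13.500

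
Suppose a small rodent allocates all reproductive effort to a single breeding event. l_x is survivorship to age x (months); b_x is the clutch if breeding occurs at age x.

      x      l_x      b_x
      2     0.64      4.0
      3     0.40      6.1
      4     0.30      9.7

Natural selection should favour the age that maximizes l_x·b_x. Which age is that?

Expected offspring if breeding at age x = l_x × b_x:
  age 2: 0.64 × 4.0 = 2.560
  age 3: 0.40 × 6.1 = 2.440
  age 4: 0.30 × 9.7 = 2.910
Maximum at age 4 (2.910).

4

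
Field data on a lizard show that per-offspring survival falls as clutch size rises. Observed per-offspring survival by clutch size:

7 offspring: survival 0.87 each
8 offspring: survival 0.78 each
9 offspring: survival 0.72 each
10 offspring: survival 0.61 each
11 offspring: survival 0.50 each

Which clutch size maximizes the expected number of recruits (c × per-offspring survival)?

9

Expected recruits = c × s(c):
  c=7: 7 × 0.87 = 6.090
  c=8: 8 × 0.78 = 6.240
  c=9: 9 × 0.72 = 6.480
  c=10: 10 × 0.61 = 6.100
  c=11: 11 × 0.50 = 5.500
Maximum at c = 9 (6.480 recruits).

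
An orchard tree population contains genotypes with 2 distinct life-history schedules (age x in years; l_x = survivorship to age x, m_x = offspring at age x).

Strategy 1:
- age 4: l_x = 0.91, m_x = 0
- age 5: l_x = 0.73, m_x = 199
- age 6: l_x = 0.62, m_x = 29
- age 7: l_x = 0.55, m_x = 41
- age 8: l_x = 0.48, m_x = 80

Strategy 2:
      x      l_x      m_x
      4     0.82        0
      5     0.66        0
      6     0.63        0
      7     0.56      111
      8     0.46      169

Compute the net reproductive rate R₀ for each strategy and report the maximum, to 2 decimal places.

Strategy 1: R₀ = 0.91×0 + 0.73×199 + 0.62×29 + 0.55×41 + 0.48×80 = 224.2000
Strategy 2: R₀ = 0.82×0 + 0.66×0 + 0.63×0 + 0.56×111 + 0.46×169 = 139.9000
Highest R₀: strategy 1 with 224.2000.

224.20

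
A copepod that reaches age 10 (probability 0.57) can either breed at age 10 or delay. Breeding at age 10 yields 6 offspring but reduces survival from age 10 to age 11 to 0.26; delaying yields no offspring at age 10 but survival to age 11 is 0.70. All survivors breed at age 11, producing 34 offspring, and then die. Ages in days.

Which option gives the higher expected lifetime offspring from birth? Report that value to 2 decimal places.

breed at age 10: R₀ = 0.57 × (6 + 0.26 × 34) = 0.57 × 14.8400 = 8.4588
delay to age 11: R₀ = 0.57 × (0.70 × 34) = 0.57 × 23.8000 = 13.5660
Higher: delay to age 11 (13.5660).

13.57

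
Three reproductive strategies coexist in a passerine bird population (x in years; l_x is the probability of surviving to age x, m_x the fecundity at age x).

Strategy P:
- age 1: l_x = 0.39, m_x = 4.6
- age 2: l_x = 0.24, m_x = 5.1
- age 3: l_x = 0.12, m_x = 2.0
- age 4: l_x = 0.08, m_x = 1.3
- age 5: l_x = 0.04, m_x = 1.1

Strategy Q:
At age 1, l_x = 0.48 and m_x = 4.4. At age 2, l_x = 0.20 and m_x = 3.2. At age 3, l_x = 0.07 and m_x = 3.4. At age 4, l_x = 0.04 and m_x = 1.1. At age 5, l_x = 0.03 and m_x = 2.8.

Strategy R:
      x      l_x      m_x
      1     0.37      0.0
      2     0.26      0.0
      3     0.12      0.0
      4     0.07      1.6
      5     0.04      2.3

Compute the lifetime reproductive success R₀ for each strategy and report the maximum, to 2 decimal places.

3.41

Strategy P: R₀ = 0.39×4.6 + 0.24×5.1 + 0.12×2.0 + 0.08×1.3 + 0.04×1.1 = 3.4060
Strategy Q: R₀ = 0.48×4.4 + 0.20×3.2 + 0.07×3.4 + 0.04×1.1 + 0.03×2.8 = 3.1180
Strategy R: R₀ = 0.37×0.0 + 0.26×0.0 + 0.12×0.0 + 0.07×1.6 + 0.04×2.3 = 0.2040
Highest R₀: strategy P with 3.4060.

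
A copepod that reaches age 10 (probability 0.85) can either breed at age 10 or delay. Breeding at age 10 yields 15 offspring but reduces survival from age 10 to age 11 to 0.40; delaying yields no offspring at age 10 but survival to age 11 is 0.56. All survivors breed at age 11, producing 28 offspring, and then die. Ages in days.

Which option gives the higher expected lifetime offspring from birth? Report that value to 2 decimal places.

breed at age 10: R₀ = 0.85 × (15 + 0.40 × 28) = 0.85 × 26.2000 = 22.2700
delay to age 11: R₀ = 0.85 × (0.56 × 28) = 0.85 × 15.6800 = 13.3280
Higher: breed at age 10 (22.2700).

22.27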